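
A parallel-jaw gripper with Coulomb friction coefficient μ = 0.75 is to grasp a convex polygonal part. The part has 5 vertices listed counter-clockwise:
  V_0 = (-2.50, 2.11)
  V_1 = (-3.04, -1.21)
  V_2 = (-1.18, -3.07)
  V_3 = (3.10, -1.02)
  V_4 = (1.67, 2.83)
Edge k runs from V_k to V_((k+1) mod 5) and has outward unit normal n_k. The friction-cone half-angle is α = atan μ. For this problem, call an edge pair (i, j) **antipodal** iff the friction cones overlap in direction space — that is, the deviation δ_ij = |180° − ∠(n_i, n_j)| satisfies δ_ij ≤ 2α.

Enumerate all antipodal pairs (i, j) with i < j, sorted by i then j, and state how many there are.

α = atan 0.75 = 36.87°;  2α = 73.74°
n_0 = (-0.9870, +0.1605)
n_1 = (-0.7071, -0.7071)
n_2 = (+0.4320, -0.9019)
n_3 = (+0.9374, +0.3482)
n_4 = (-0.1701, +0.9854)
  (0,1): δ = 125.76°  ·
  (0,2): δ = 55.17°  ✓
  (0,3): δ = 29.61°  ✓
  (0,4): δ = 109.03°  ·
  (1,2): δ = 109.41°  ·
  (1,3): δ = 24.62°  ✓
  (1,4): δ = 54.80°  ✓
  (2,3): δ = 95.22°  ·
  (2,4): δ = 15.80°  ✓
  (3,4): δ = 100.58°  ·
antipodal pairs: 5

count = 5; pairs: (0,2), (0,3), (1,3), (1,4), (2,4)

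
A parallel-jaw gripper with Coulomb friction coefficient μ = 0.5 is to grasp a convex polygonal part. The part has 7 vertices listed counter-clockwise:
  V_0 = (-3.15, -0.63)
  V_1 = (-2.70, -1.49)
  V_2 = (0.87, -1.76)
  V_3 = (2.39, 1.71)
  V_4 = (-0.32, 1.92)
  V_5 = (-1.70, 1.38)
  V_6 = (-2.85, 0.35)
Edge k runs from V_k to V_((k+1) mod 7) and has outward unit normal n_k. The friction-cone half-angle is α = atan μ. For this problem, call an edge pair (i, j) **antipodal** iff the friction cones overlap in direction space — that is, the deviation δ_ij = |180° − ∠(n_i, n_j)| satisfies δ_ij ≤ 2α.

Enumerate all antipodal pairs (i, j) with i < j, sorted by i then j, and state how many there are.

count = 7; pairs: (0,2), (1,3), (1,4), (1,5), (2,4), (2,5), (2,6)

α = atan 0.5 = 26.57°;  2α = 53.13°
n_0 = (-0.8860, -0.4636)
n_1 = (-0.0754, -0.9972)
n_2 = (+0.9160, -0.4012)
n_3 = (+0.0773, +0.9970)
n_4 = (-0.3644, +0.9312)
n_5 = (-0.6672, +0.7449)
n_6 = (-0.9562, +0.2927)
  (0,1): δ = 121.95°  ·
  (0,2): δ = 51.28°  ✓
  (0,3): δ = 57.95°  ·
  (0,4): δ = 83.75°  ·
  (0,5): δ = 104.23°  ·
  (0,6): δ = 135.36°  ·
  (1,2): δ = 109.33°  ·
  (1,3): δ = 0.11°  ✓
  (1,4): δ = 25.70°  ✓
  (1,5): δ = 46.17°  ✓
  (1,6): δ = 77.30°  ·
  (2,3): δ = 70.78°  ·
  (2,4): δ = 44.97°  ✓
  (2,5): δ = 24.50°  ✓
  (2,6): δ = 6.63°  ✓
  (3,4): δ = 154.20°  ·
  (3,5): δ = 133.72°  ·
  (3,6): δ = 102.59°  ·
  (4,5): δ = 159.52°  ·
  (4,6): δ = 128.39°  ·
  (5,6): δ = 148.87°  ·
antipodal pairs: 7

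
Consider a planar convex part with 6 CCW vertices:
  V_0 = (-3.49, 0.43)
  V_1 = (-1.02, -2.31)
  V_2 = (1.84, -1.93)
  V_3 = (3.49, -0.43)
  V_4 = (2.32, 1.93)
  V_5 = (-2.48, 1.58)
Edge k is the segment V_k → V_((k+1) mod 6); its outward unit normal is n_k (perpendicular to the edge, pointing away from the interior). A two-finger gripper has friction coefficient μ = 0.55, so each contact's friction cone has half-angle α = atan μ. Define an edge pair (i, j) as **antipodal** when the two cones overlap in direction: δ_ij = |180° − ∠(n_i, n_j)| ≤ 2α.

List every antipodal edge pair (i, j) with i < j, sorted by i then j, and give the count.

α = atan 0.55 = 28.81°;  2α = 57.62°
n_0 = (-0.7428, -0.6696)
n_1 = (+0.1317, -0.9913)
n_2 = (+0.6727, -0.7399)
n_3 = (+0.8959, +0.4442)
n_4 = (-0.0727, +0.9974)
n_5 = (-0.7514, +0.6599)
  (0,1): δ = 124.46°  ·
  (0,2): δ = 89.76°  ·
  (0,3): δ = 15.66°  ✓
  (0,4): δ = 52.14°  ✓
  (0,5): δ = 96.68°  ·
  (1,2): δ = 145.29°  ·
  (1,3): δ = 71.20°  ·
  (1,4): δ = 3.40°  ✓
  (1,5): δ = 41.14°  ✓
  (2,3): δ = 105.90°  ·
  (2,4): δ = 38.10°  ✓
  (2,5): δ = 6.43°  ✓
  (3,4): δ = 112.20°  ·
  (3,5): δ = 67.66°  ·
  (4,5): δ = 135.46°  ·
antipodal pairs: 6

count = 6; pairs: (0,3), (0,4), (1,4), (1,5), (2,4), (2,5)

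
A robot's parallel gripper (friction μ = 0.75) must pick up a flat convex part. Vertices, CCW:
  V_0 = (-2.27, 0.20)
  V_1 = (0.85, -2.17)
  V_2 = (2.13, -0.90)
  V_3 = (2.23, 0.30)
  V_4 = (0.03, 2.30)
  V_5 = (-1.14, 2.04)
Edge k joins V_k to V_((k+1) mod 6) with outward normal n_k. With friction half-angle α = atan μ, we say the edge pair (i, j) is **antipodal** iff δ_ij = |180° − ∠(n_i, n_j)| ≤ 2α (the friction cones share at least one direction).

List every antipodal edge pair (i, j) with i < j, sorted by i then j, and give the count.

α = atan 0.75 = 36.87°;  2α = 73.74°
n_0 = (-0.6049, -0.7963)
n_1 = (+0.7043, -0.7099)
n_2 = (+0.9965, -0.0830)
n_3 = (+0.6727, +0.7399)
n_4 = (-0.2169, +0.9762)
n_5 = (-0.8521, +0.5233)
  (0,1): δ = 98.00°  ·
  (0,2): δ = 57.54°  ✓
  (0,3): δ = 5.05°  ✓
  (0,4): δ = 49.75°  ✓
  (0,5): δ = 95.67°  ·
  (1,2): δ = 139.54°  ·
  (1,3): δ = 87.05°  ·
  (1,4): δ = 32.25°  ✓
  (1,5): δ = 13.67°  ✓
  (2,3): δ = 127.51°  ·
  (2,4): δ = 72.71°  ✓
  (2,5): δ = 26.79°  ✓
  (3,4): δ = 125.20°  ·
  (3,5): δ = 79.28°  ·
  (4,5): δ = 134.08°  ·
antipodal pairs: 7

count = 7; pairs: (0,2), (0,3), (0,4), (1,4), (1,5), (2,4), (2,5)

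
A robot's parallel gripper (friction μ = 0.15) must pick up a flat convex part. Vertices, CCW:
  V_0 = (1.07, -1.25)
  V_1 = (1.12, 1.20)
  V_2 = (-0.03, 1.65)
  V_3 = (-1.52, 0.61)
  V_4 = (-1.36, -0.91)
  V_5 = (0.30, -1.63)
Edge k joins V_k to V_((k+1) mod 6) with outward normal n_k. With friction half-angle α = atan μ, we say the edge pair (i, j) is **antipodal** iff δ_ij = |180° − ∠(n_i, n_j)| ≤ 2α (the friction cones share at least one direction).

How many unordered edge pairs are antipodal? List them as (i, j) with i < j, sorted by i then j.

α = atan 0.15 = 8.53°;  2α = 17.06°
n_0 = (+0.9998, -0.0204)
n_1 = (+0.3644, +0.9312)
n_2 = (-0.5724, +0.8200)
n_3 = (-0.9945, -0.1047)
n_4 = (-0.3979, -0.9174)
n_5 = (+0.4425, -0.8967)
  (0,1): δ = 110.20°  ·
  (0,2): δ = 53.92°  ·
  (0,3): δ = 7.18°  ✓
  (0,4): δ = 67.72°  ·
  (0,5): δ = 117.44°  ·
  (1,2): δ = 123.71°  ·
  (1,3): δ = 62.62°  ·
  (1,4): δ = 2.08°  ✓
  (1,5): δ = 47.64°  ·
  (2,3): δ = 118.91°  ·
  (2,4): δ = 58.36°  ·
  (2,5): δ = 8.65°  ✓
  (3,4): δ = 119.46°  ·
  (3,5): δ = 69.74°  ·
  (4,5): δ = 130.29°  ·
antipodal pairs: 3

count = 3; pairs: (0,3), (1,4), (2,5)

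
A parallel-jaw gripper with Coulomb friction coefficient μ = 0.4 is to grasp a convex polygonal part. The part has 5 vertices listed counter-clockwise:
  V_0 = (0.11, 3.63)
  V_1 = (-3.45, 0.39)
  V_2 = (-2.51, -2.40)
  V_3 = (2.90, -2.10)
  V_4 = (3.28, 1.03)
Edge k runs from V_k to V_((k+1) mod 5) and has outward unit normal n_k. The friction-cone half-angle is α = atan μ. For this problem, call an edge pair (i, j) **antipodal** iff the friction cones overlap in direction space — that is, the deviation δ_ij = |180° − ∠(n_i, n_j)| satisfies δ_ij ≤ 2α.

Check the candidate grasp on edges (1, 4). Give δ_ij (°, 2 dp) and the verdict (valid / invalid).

δ = 32.02°, valid

α = atan 0.4 = 21.80°;  2α = 43.60°
edge 1: e_1 = (+0.94, -2.79);  n_1 = (-0.9477, -0.3193)
edge 4: e_4 = (-3.17, +2.60);  n_4 = (+0.6342, +0.7732)
∠(n_1, n_4) = 147.98°
δ = |180° − 147.98°| = 32.02°
32.02° ≤ 2α = 43.60°  →  valid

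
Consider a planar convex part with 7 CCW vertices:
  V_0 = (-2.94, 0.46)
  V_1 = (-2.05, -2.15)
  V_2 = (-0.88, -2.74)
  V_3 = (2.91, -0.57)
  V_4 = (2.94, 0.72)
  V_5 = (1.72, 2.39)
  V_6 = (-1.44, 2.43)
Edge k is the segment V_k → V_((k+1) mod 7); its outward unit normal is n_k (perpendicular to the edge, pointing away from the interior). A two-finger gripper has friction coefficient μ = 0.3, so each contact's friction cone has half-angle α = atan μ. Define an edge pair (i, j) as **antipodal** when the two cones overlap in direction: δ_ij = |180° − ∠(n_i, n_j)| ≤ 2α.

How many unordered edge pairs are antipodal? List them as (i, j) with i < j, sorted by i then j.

α = atan 0.3 = 16.70°;  2α = 33.40°
n_0 = (-0.9465, -0.3227)
n_1 = (-0.4503, -0.8929)
n_2 = (+0.4969, -0.8678)
n_3 = (+0.9997, -0.0232)
n_4 = (+0.8075, +0.5899)
n_5 = (+0.0127, +0.9999)
n_6 = (-0.7956, +0.6058)
  (0,1): δ = 135.59°  ·
  (0,2): δ = 79.04°  ·
  (0,3): δ = 20.16°  ✓
  (0,4): δ = 17.32°  ✓
  (0,5): δ = 70.45°  ·
  (0,6): δ = 123.88°  ·
  (1,2): δ = 123.45°  ·
  (1,3): δ = 64.57°  ·
  (1,4): δ = 27.09°  ✓
  (1,5): δ = 26.04°  ✓
  (1,6): δ = 79.47°  ·
  (2,3): δ = 121.13°  ·
  (2,4): δ = 83.64°  ·
  (2,5): δ = 30.52°  ✓
  (2,6): δ = 22.92°  ✓
  (3,4): δ = 142.52°  ·
  (3,5): δ = 89.39°  ·
  (3,6): δ = 35.95°  ·
  (4,5): δ = 126.87°  ·
  (4,6): δ = 73.44°  ·
  (5,6): δ = 126.56°  ·
antipodal pairs: 6

count = 6; pairs: (0,3), (0,4), (1,4), (1,5), (2,5), (2,6)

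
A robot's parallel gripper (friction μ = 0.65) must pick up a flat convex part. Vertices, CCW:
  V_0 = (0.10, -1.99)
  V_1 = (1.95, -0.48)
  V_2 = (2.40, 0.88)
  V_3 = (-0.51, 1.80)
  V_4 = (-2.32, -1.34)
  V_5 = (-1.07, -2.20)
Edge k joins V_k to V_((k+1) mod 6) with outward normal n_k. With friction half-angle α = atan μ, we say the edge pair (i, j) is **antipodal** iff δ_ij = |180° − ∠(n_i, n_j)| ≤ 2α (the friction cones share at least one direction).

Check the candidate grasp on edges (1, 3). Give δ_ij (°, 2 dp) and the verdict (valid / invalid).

α = atan 0.65 = 33.02°;  2α = 66.05°
edge 1: e_1 = (+0.45, +1.36);  n_1 = (+0.9494, -0.3141)
edge 3: e_3 = (-1.81, -3.14);  n_3 = (-0.8664, +0.4994)
∠(n_1, n_3) = 168.35°
δ = |180° − 168.35°| = 11.65°
11.65° ≤ 2α = 66.05°  →  valid

δ = 11.65°, valid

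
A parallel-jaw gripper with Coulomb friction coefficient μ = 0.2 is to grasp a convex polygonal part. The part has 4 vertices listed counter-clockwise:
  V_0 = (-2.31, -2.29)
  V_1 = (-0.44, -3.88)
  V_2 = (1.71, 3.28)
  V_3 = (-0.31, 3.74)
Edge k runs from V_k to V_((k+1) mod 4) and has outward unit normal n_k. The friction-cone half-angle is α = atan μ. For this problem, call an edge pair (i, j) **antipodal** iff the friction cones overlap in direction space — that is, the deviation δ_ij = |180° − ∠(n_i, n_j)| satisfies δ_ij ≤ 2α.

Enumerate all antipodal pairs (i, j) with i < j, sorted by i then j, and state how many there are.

α = atan 0.2 = 11.31°;  2α = 22.62°
n_0 = (-0.6478, -0.7618)
n_1 = (+0.9578, -0.2876)
n_2 = (+0.2220, +0.9750)
n_3 = (-0.9492, +0.3148)
  (0,1): δ = 66.34°  ·
  (0,2): δ = 27.54°  ·
  (0,3): δ = 112.02°  ·
  (1,2): δ = 86.11°  ·
  (1,3): δ = 1.64°  ✓
  (2,3): δ = 95.52°  ·
antipodal pairs: 1

count = 1; pairs: (1,3)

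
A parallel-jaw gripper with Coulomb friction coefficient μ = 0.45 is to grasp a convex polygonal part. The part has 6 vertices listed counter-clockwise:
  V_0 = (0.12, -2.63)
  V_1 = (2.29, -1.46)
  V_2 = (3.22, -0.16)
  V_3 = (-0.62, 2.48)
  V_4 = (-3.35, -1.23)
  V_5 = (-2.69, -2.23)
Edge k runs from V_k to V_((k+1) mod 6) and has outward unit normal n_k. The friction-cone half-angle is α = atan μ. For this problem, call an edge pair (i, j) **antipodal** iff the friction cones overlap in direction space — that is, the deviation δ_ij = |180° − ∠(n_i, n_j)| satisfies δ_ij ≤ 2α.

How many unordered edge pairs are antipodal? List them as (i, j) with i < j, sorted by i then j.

count = 4; pairs: (0,3), (1,3), (2,4), (2,5)

α = atan 0.45 = 24.23°;  2α = 48.46°
n_0 = (+0.4746, -0.8802)
n_1 = (+0.8133, -0.5818)
n_2 = (+0.5665, +0.8240)
n_3 = (-0.8054, +0.5927)
n_4 = (-0.8346, -0.5508)
n_5 = (-0.1409, -0.9900)
  (0,1): δ = 153.91°  ·
  (0,2): δ = 62.84°  ·
  (0,3): δ = 25.32°  ✓
  (0,4): δ = 95.09°  ·
  (0,5): δ = 143.57°  ·
  (1,2): δ = 88.93°  ·
  (1,3): δ = 0.77°  ✓
  (1,4): δ = 69.00°  ·
  (1,5): δ = 117.48°  ·
  (2,3): δ = 91.84°  ·
  (2,4): δ = 22.07°  ✓
  (2,5): δ = 26.41°  ✓
  (3,4): δ = 110.23°  ·
  (3,5): δ = 61.75°  ·
  (4,5): δ = 131.53°  ·
antipodal pairs: 4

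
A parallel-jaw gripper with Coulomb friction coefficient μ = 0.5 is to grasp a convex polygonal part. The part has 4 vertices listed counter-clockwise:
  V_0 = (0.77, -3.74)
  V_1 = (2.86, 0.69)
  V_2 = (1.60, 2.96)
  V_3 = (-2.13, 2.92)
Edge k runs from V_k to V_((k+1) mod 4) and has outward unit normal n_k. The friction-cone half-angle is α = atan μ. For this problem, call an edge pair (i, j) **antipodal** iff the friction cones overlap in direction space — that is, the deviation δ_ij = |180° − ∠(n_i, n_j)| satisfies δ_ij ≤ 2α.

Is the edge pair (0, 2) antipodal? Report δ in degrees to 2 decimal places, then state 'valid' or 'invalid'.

δ = 64.13°, invalid

α = atan 0.5 = 26.57°;  2α = 53.13°
edge 0: e_0 = (+2.09, +4.43);  n_0 = (+0.9044, -0.4267)
edge 2: e_2 = (-3.73, -0.04);  n_2 = (-0.0107, +0.9999)
∠(n_0, n_2) = 115.87°
δ = |180° − 115.87°| = 64.13°
64.13° > 2α = 53.13°  →  invalid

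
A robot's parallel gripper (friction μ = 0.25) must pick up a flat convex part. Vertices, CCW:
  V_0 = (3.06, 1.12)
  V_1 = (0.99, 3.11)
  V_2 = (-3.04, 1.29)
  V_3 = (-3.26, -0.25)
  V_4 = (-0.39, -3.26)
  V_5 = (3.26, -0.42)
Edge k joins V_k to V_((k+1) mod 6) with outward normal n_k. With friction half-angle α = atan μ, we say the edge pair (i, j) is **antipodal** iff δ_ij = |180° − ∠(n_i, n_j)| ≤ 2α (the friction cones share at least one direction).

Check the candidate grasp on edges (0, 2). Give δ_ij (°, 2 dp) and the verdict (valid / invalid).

α = atan 0.25 = 14.04°;  2α = 28.07°
edge 0: e_0 = (-2.07, +1.99);  n_0 = (+0.6930, +0.7209)
edge 2: e_2 = (-0.22, -1.54);  n_2 = (-0.9899, +0.1414)
∠(n_0, n_2) = 125.74°
δ = |180° − 125.74°| = 54.26°
54.26° > 2α = 28.07°  →  invalid

δ = 54.26°, invalid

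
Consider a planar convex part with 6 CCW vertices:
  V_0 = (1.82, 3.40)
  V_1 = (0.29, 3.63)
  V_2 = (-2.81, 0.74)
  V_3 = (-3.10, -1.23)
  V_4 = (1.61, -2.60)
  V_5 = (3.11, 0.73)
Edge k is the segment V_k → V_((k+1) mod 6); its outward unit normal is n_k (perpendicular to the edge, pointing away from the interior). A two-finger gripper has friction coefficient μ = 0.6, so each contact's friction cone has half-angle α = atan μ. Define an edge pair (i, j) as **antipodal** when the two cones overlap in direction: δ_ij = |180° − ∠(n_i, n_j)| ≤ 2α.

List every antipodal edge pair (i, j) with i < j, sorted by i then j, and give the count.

α = atan 0.6 = 30.96°;  2α = 61.93°
n_0 = (+0.1487, +0.9889)
n_1 = (-0.6819, +0.7314)
n_2 = (-0.9893, +0.1456)
n_3 = (-0.2793, -0.9602)
n_4 = (+0.9118, -0.4107)
n_5 = (+0.9004, +0.4350)
  (0,1): δ = 128.46°  ·
  (0,2): δ = 89.83°  ·
  (0,3): δ = 7.67°  ✓
  (0,4): δ = 74.30°  ·
  (0,5): δ = 124.34°  ·
  (1,2): δ = 141.37°  ·
  (1,3): δ = 59.21°  ✓
  (1,4): δ = 22.76°  ✓
  (1,5): δ = 72.80°  ·
  (2,3): δ = 97.84°  ·
  (2,4): δ = 15.87°  ✓
  (2,5): δ = 34.16°  ✓
  (3,4): δ = 98.03°  ·
  (3,5): δ = 47.99°  ✓
  (4,5): δ = 129.96°  ·
antipodal pairs: 6

count = 6; pairs: (0,3), (1,3), (1,4), (2,4), (2,5), (3,5)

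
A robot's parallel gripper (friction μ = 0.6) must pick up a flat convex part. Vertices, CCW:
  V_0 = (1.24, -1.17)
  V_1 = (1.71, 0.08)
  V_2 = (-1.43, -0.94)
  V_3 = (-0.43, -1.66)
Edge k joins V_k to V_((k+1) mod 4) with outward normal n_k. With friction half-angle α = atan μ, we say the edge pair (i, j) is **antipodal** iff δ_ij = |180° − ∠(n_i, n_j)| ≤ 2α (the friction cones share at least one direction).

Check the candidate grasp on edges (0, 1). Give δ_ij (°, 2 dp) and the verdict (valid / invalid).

α = atan 0.6 = 30.96°;  2α = 61.93°
edge 0: e_0 = (+0.47, +1.25);  n_0 = (+0.9360, -0.3519)
edge 1: e_1 = (-3.14, -1.02);  n_1 = (-0.3089, +0.9511)
∠(n_0, n_1) = 128.60°
δ = |180° − 128.60°| = 51.40°
51.40° ≤ 2α = 61.93°  →  valid

δ = 51.40°, valid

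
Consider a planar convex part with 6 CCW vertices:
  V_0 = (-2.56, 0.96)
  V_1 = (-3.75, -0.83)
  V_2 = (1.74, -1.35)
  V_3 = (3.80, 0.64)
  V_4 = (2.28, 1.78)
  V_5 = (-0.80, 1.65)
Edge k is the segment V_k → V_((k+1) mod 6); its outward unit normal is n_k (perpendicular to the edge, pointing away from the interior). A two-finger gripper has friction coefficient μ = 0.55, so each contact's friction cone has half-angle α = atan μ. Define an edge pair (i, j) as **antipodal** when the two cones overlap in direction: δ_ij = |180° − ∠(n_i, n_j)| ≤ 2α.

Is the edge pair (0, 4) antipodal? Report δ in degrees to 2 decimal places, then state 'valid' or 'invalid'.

α = atan 0.55 = 28.81°;  2α = 57.62°
edge 0: e_0 = (-1.19, -1.79);  n_0 = (-0.8328, +0.5536)
edge 4: e_4 = (-3.08, -0.13);  n_4 = (-0.0422, +0.9991)
∠(n_0, n_4) = 53.97°
δ = |180° − 53.97°| = 126.03°
126.03° > 2α = 57.62°  →  invalid

δ = 126.03°, invalid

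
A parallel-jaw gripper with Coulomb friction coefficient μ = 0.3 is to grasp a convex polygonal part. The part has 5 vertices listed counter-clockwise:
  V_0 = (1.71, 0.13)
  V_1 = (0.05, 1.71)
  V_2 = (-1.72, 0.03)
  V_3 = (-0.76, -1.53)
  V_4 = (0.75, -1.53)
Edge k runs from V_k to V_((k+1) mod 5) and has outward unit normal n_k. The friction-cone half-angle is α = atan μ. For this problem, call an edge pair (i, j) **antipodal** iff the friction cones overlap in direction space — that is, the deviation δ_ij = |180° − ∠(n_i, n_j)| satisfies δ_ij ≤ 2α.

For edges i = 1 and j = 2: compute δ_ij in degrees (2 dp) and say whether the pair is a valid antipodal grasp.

δ = 101.90°, invalid

α = atan 0.3 = 16.70°;  2α = 33.40°
edge 1: e_1 = (-1.77, -1.68);  n_1 = (-0.6884, +0.7253)
edge 2: e_2 = (+0.96, -1.56);  n_2 = (-0.8517, -0.5241)
∠(n_1, n_2) = 78.10°
δ = |180° − 78.10°| = 101.90°
101.90° > 2α = 33.40°  →  invalid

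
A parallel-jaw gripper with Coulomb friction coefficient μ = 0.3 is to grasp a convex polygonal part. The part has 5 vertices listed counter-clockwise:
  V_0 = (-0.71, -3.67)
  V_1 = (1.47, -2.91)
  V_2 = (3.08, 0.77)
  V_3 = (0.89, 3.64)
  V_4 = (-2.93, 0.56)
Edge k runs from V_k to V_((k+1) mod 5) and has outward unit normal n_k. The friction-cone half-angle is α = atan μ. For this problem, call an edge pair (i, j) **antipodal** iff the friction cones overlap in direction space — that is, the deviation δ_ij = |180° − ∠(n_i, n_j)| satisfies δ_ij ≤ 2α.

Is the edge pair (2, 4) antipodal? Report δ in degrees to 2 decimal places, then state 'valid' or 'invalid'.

α = atan 0.3 = 16.70°;  2α = 33.40°
edge 2: e_2 = (-2.19, +2.87);  n_2 = (+0.7950, +0.6066)
edge 4: e_4 = (+2.22, -4.23);  n_4 = (-0.8855, -0.4647)
∠(n_2, n_4) = 170.35°
δ = |180° − 170.35°| = 9.65°
9.65° ≤ 2α = 33.40°  →  valid

δ = 9.65°, valid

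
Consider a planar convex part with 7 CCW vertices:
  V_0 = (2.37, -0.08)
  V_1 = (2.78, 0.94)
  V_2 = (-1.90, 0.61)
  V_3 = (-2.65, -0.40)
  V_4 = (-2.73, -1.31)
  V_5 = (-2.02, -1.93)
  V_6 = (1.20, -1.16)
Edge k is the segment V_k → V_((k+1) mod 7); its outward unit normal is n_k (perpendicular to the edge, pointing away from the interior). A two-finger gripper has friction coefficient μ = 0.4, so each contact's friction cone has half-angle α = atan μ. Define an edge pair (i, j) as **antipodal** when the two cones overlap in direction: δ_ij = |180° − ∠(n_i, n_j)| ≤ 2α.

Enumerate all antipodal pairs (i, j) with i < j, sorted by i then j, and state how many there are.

count = 7; pairs: (0,2), (0,3), (1,5), (1,6), (2,5), (2,6), (3,6)

α = atan 0.4 = 21.80°;  2α = 43.60°
n_0 = (+0.9278, -0.3730)
n_1 = (-0.0703, +0.9975)
n_2 = (-0.8029, +0.5962)
n_3 = (-0.9962, +0.0876)
n_4 = (-0.6578, -0.7532)
n_5 = (+0.2326, -0.9726)
n_6 = (+0.6783, -0.7348)
  (0,1): δ = 64.07°  ·
  (0,2): δ = 14.70°  ✓
  (0,3): δ = 16.87°  ✓
  (0,4): δ = 70.77°  ·
  (0,5): δ = 125.35°  ·
  (0,6): δ = 154.61°  ·
  (1,2): δ = 130.63°  ·
  (1,3): δ = 99.06°  ·
  (1,4): δ = 45.16°  ·
  (1,5): δ = 9.42°  ✓
  (1,6): δ = 38.68°  ✓
  (2,3): δ = 148.43°  ·
  (2,4): δ = 94.53°  ·
  (2,5): δ = 39.95°  ✓
  (2,6): δ = 10.69°  ✓
  (3,4): δ = 126.10°  ·
  (3,5): δ = 71.53°  ·
  (3,6): δ = 42.27°  ✓
  (4,5): δ = 125.42°  ·
  (4,6): δ = 96.16°  ·
  (5,6): δ = 150.74°  ·
antipodal pairs: 7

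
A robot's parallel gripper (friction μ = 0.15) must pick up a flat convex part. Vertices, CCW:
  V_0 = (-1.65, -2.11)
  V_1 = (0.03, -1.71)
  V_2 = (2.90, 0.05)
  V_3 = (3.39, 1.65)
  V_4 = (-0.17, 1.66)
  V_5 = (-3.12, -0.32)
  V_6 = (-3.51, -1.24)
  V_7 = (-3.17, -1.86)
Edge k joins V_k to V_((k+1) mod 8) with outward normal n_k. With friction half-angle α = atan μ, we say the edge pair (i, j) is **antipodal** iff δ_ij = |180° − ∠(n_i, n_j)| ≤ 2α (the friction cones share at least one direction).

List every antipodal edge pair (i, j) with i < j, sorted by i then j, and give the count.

α = atan 0.15 = 8.53°;  2α = 17.06°
n_0 = (+0.2316, -0.9728)
n_1 = (+0.5228, -0.8525)
n_2 = (+0.9562, -0.2928)
n_3 = (+0.0028, +1.0000)
n_4 = (-0.5573, +0.8303)
n_5 = (-0.9207, +0.3903)
n_6 = (-0.8768, -0.4808)
n_7 = (-0.1623, -0.9867)
  (0,1): δ = 161.87°  ·
  (0,2): δ = 120.42°  ·
  (0,3): δ = 13.55°  ✓
  (0,4): δ = 20.48°  ·
  (0,5): δ = 53.63°  ·
  (0,6): δ = 105.35°  ·
  (0,7): δ = 157.27°  ·
  (1,2): δ = 138.55°  ·
  (1,3): δ = 31.68°  ·
  (1,4): δ = 2.35°  ✓
  (1,5): δ = 35.51°  ·
  (1,6): δ = 87.22°  ·
  (1,7): δ = 139.14°  ·
  (2,3): δ = 73.13°  ·
  (2,4): δ = 39.10°  ·
  (2,5): δ = 5.95°  ✓
  (2,6): δ = 45.77°  ·
  (2,7): δ = 97.69°  ·
  (3,4): δ = 145.97°  ·
  (3,5): δ = 112.81°  ·
  (3,6): δ = 61.10°  ·
  (3,7): δ = 9.18°  ✓
  (4,5): δ = 146.84°  ·
  (4,6): δ = 95.13°  ·
  (4,7): δ = 43.21°  ·
  (5,6): δ = 128.29°  ·
  (5,7): δ = 76.37°  ·
  (6,7): δ = 128.08°  ·
antipodal pairs: 4

count = 4; pairs: (0,3), (1,4), (2,5), (3,7)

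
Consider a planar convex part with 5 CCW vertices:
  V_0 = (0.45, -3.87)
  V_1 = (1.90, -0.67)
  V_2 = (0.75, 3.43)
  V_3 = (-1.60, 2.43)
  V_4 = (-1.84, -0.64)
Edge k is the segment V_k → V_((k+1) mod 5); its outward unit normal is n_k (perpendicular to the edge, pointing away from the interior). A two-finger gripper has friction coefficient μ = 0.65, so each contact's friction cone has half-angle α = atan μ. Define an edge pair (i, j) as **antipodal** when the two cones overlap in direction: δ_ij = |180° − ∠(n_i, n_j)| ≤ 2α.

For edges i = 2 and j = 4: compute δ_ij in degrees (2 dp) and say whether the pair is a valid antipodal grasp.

α = atan 0.65 = 33.02°;  2α = 66.05°
edge 2: e_2 = (-2.35, -1.00);  n_2 = (-0.3916, +0.9202)
edge 4: e_4 = (+2.29, -3.23);  n_4 = (-0.8158, -0.5784)
∠(n_2, n_4) = 102.28°
δ = |180° − 102.28°| = 77.72°
77.72° > 2α = 66.05°  →  invalid

δ = 77.72°, invalid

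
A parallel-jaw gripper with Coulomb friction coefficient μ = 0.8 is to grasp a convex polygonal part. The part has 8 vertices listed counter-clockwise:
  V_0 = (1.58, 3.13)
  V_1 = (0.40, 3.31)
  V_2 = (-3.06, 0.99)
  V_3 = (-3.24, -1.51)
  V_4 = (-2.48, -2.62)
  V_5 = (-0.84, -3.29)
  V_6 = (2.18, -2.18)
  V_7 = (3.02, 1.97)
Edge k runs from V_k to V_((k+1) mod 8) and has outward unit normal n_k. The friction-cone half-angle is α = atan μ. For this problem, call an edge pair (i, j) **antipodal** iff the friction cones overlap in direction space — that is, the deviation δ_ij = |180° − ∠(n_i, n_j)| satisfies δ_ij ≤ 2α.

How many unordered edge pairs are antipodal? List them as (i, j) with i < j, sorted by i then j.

α = atan 0.8 = 38.66°;  2α = 77.32°
n_0 = (+0.1508, +0.9886)
n_1 = (-0.5569, +0.8306)
n_2 = (-0.9974, +0.0718)
n_3 = (-0.8251, -0.5650)
n_4 = (-0.3782, -0.9257)
n_5 = (+0.3450, -0.9386)
n_6 = (+0.9801, -0.1984)
n_7 = (+0.6273, +0.7788)
  (0,1): δ = 137.48°  ·
  (0,2): δ = 85.45°  ·
  (0,3): δ = 46.93°  ✓
  (0,4): δ = 13.55°  ✓
  (0,5): δ = 28.85°  ✓
  (0,6): δ = 87.23°  ·
  (0,7): δ = 149.82°  ·
  (1,2): δ = 127.96°  ·
  (1,3): δ = 89.44°  ·
  (1,4): δ = 56.06°  ✓
  (1,5): δ = 13.66°  ✓
  (1,6): δ = 44.71°  ✓
  (1,7): δ = 107.30°  ·
  (2,3): δ = 141.48°  ·
  (2,4): δ = 108.10°  ·
  (2,5): δ = 65.70°  ✓
  (2,6): δ = 7.32°  ✓
  (2,7): δ = 55.26°  ✓
  (3,4): δ = 146.62°  ·
  (3,5): δ = 104.22°  ·
  (3,6): δ = 45.84°  ✓
  (3,7): δ = 16.75°  ✓
  (4,5): δ = 137.60°  ·
  (4,6): δ = 79.22°  ·
  (4,7): δ = 16.63°  ✓
  (5,6): δ = 121.62°  ·
  (5,7): δ = 59.03°  ✓
  (6,7): δ = 117.41°  ·
antipodal pairs: 13

count = 13; pairs: (0,3), (0,4), (0,5), (1,4), (1,5), (1,6), (2,5), (2,6), (2,7), (3,6), (3,7), (4,7), (5,7)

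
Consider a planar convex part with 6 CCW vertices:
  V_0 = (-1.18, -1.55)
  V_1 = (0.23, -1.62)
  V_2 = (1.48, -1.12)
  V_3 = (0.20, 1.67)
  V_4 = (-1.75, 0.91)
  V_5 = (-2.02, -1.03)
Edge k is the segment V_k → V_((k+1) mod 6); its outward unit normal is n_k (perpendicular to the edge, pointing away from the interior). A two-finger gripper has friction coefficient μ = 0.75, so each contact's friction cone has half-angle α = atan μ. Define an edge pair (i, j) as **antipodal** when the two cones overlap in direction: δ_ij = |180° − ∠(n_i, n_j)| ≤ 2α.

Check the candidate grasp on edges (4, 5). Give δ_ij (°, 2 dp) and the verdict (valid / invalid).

α = atan 0.75 = 36.87°;  2α = 73.74°
edge 4: e_4 = (-0.27, -1.94);  n_4 = (-0.9905, +0.1378)
edge 5: e_5 = (+0.84, -0.52);  n_5 = (-0.5264, -0.8503)
∠(n_4, n_5) = 66.16°
δ = |180° − 66.16°| = 113.84°
113.84° > 2α = 73.74°  →  invalid

δ = 113.84°, invalid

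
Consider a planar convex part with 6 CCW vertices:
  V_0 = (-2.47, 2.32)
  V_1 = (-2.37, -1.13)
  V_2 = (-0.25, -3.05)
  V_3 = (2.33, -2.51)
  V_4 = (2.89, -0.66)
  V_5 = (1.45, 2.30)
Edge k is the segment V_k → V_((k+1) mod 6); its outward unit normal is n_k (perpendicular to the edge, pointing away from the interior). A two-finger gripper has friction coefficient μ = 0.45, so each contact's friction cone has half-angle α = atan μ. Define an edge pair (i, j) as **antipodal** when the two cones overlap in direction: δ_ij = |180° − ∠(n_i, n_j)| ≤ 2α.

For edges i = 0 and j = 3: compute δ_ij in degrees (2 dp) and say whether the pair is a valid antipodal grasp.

δ = 18.50°, valid

α = atan 0.45 = 24.23°;  2α = 48.46°
edge 0: e_0 = (+0.10, -3.45);  n_0 = (-0.9996, -0.0290)
edge 3: e_3 = (+0.56, +1.85);  n_3 = (+0.9571, -0.2897)
∠(n_0, n_3) = 161.50°
δ = |180° − 161.50°| = 18.50°
18.50° ≤ 2α = 48.46°  →  valid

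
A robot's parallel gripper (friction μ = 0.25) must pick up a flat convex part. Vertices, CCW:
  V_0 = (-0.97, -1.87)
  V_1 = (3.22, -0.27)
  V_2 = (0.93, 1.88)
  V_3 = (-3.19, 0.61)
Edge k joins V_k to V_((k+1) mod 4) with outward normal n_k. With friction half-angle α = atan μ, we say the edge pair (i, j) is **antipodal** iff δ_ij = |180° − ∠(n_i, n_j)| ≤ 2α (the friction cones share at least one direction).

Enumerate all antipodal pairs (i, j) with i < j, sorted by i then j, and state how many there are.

α = atan 0.25 = 14.04°;  2α = 28.07°
n_0 = (+0.3567, -0.9342)
n_1 = (+0.6845, +0.7290)
n_2 = (-0.2946, +0.9556)
n_3 = (-0.7451, -0.6670)
  (0,1): δ = 64.09°  ·
  (0,2): δ = 3.77°  ✓
  (0,3): δ = 110.93°  ·
  (1,2): δ = 119.67°  ·
  (1,3): δ = 4.97°  ✓
  (2,3): δ = 65.30°  ·
antipodal pairs: 2

count = 2; pairs: (0,2), (1,3)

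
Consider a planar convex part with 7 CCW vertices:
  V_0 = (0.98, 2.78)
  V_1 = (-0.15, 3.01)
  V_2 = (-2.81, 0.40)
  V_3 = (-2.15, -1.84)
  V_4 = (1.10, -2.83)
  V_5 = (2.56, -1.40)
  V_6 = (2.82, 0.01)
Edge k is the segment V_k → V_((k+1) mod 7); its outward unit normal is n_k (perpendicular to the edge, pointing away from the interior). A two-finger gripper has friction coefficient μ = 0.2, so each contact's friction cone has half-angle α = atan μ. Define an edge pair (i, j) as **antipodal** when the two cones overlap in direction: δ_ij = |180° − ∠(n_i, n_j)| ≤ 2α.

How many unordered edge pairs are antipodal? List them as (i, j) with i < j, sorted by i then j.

α = atan 0.2 = 11.31°;  2α = 22.62°
n_0 = (+0.1995, +0.9799)
n_1 = (-0.7004, +0.7138)
n_2 = (-0.9592, -0.2826)
n_3 = (-0.2914, -0.9566)
n_4 = (+0.6997, -0.7144)
n_5 = (+0.9834, -0.1813)
n_6 = (+0.8330, +0.5533)
  (0,1): δ = 124.04°  ·
  (0,2): δ = 62.08°  ·
  (0,3): δ = 5.44°  ✓
  (0,4): δ = 55.91°  ·
  (0,5): δ = 91.06°  ·
  (0,6): δ = 135.10°  ·
  (1,2): δ = 118.04°  ·
  (1,3): δ = 61.40°  ·
  (1,4): δ = 0.05°  ✓
  (1,5): δ = 35.10°  ·
  (1,6): δ = 79.14°  ·
  (2,3): δ = 123.36°  ·
  (2,4): δ = 62.01°  ·
  (2,5): δ = 26.87°  ·
  (2,6): δ = 17.18°  ✓
  (3,4): δ = 118.65°  ·
  (3,5): δ = 83.51°  ·
  (3,6): δ = 39.46°  ·
  (4,5): δ = 144.85°  ·
  (4,6): δ = 100.81°  ·
  (5,6): δ = 135.96°  ·
antipodal pairs: 3

count = 3; pairs: (0,3), (1,4), (2,6)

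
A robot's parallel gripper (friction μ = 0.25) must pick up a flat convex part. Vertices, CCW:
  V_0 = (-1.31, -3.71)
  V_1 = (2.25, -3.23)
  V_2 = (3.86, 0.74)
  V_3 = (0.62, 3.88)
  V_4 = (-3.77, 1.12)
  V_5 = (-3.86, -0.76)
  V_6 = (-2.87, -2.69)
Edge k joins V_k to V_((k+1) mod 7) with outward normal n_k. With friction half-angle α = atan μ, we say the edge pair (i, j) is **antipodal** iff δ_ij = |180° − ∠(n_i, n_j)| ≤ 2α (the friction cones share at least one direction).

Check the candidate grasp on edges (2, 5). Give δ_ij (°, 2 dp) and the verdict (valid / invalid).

α = atan 0.25 = 14.04°;  2α = 28.07°
edge 2: e_2 = (-3.24, +3.14);  n_2 = (+0.6959, +0.7181)
edge 5: e_5 = (+0.99, -1.93);  n_5 = (-0.8898, -0.4564)
∠(n_2, n_5) = 161.26°
δ = |180° − 161.26°| = 18.74°
18.74° ≤ 2α = 28.07°  →  valid

δ = 18.74°, valid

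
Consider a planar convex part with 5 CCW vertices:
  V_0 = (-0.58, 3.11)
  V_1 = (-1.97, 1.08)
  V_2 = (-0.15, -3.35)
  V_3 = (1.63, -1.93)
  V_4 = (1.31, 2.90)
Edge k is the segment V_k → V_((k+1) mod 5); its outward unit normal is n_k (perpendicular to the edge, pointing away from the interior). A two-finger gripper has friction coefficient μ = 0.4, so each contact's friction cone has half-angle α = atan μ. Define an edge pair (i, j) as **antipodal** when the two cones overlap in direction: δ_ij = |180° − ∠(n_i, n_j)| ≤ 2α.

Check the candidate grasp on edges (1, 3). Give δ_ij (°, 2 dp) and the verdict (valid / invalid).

α = atan 0.4 = 21.80°;  2α = 43.60°
edge 1: e_1 = (+1.82, -4.43);  n_1 = (-0.9250, -0.3800)
edge 3: e_3 = (-0.32, +4.83);  n_3 = (+0.9978, +0.0661)
∠(n_1, n_3) = 161.46°
δ = |180° − 161.46°| = 18.54°
18.54° ≤ 2α = 43.60°  →  valid

δ = 18.54°, valid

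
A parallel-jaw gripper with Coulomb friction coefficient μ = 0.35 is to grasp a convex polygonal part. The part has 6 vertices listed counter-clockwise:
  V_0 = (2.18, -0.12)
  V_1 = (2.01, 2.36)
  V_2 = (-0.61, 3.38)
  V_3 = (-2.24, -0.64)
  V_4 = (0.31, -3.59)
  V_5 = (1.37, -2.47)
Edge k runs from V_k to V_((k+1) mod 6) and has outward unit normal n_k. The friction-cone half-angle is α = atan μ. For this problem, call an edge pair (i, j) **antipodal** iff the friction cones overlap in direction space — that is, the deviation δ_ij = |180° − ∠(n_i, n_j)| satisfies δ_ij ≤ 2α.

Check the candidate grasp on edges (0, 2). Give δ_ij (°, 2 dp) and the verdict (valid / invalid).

δ = 25.99°, valid

α = atan 0.35 = 19.29°;  2α = 38.58°
edge 0: e_0 = (-0.17, +2.48);  n_0 = (+0.9977, +0.0684)
edge 2: e_2 = (-1.63, -4.02);  n_2 = (-0.9267, +0.3758)
∠(n_0, n_2) = 154.01°
δ = |180° − 154.01°| = 25.99°
25.99° ≤ 2α = 38.58°  →  valid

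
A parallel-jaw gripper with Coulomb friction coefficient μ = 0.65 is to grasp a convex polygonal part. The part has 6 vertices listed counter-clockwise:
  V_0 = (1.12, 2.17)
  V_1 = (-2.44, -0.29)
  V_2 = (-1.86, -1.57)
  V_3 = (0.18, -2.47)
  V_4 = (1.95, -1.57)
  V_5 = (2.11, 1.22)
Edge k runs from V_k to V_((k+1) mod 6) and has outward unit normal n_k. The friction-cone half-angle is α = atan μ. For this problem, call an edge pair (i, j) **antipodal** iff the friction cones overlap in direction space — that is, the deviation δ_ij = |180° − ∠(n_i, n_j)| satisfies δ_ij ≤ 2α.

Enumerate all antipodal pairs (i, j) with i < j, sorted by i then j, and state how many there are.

α = atan 0.65 = 33.02°;  2α = 66.05°
n_0 = (-0.5685, +0.8227)
n_1 = (-0.9109, -0.4127)
n_2 = (-0.4036, -0.9149)
n_3 = (+0.4532, -0.8914)
n_4 = (+0.9984, -0.0573)
n_5 = (+0.6924, +0.7215)
  (0,1): δ = 100.27°  ·
  (0,2): δ = 58.45°  ✓
  (0,3): δ = 7.69°  ✓
  (0,4): δ = 52.07°  ✓
  (0,5): δ = 101.54°  ·
  (1,2): δ = 138.18°  ·
  (1,3): δ = 87.42°  ·
  (1,4): δ = 27.66°  ✓
  (1,5): δ = 21.80°  ✓
  (2,3): δ = 129.24°  ·
  (2,4): δ = 69.48°  ·
  (2,5): δ = 20.01°  ✓
  (3,4): δ = 120.23°  ·
  (3,5): δ = 70.77°  ·
  (4,5): δ = 130.54°  ·
antipodal pairs: 6

count = 6; pairs: (0,2), (0,3), (0,4), (1,4), (1,5), (2,5)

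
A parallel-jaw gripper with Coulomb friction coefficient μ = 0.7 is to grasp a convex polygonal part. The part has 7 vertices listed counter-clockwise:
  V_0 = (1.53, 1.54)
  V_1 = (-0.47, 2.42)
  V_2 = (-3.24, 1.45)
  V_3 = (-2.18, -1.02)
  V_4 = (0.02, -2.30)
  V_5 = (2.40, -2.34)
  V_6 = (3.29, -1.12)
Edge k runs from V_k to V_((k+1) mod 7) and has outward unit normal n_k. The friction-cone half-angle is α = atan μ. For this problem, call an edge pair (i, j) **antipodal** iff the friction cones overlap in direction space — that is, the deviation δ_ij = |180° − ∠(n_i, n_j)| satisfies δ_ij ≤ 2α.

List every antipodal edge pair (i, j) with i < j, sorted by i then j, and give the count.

count = 10; pairs: (0,2), (0,3), (0,4), (1,3), (1,4), (1,5), (2,5), (2,6), (3,6), (4,6)

α = atan 0.7 = 34.99°;  2α = 69.98°
n_0 = (+0.4027, +0.9153)
n_1 = (-0.3305, +0.9438)
n_2 = (-0.9190, -0.3944)
n_3 = (-0.5029, -0.8643)
n_4 = (-0.0168, -0.9999)
n_5 = (+0.8079, -0.5894)
n_6 = (+0.8340, +0.5518)
  (0,1): δ = 136.95°  ·
  (0,2): δ = 43.02°  ✓
  (0,3): δ = 6.44°  ✓
  (0,4): δ = 22.79°  ✓
  (0,5): δ = 77.64°  ·
  (0,6): δ = 147.24°  ·
  (1,2): δ = 86.07°  ·
  (1,3): δ = 49.49°  ✓
  (1,4): δ = 20.26°  ✓
  (1,5): δ = 34.59°  ✓
  (1,6): δ = 104.19°  ·
  (2,3): δ = 143.42°  ·
  (2,4): δ = 114.19°  ·
  (2,5): δ = 59.34°  ✓
  (2,6): δ = 10.26°  ✓
  (3,4): δ = 150.77°  ·
  (3,5): δ = 95.92°  ·
  (3,6): δ = 26.32°  ✓
  (4,5): δ = 125.15°  ·
  (4,6): δ = 55.55°  ✓
  (5,6): δ = 110.40°  ·
antipodal pairs: 10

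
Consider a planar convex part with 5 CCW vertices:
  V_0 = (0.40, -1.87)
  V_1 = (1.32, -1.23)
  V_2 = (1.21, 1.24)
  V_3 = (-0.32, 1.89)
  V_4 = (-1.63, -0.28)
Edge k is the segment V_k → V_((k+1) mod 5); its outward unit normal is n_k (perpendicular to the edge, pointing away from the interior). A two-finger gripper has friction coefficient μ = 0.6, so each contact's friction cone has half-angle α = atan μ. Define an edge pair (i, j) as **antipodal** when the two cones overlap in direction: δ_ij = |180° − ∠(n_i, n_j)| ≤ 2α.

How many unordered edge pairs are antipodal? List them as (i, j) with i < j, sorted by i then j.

count = 5; pairs: (0,2), (0,3), (1,3), (1,4), (2,4)

α = atan 0.6 = 30.96°;  2α = 61.93°
n_0 = (+0.5711, -0.8209)
n_1 = (+0.9990, +0.0445)
n_2 = (+0.3910, +0.9204)
n_3 = (-0.8561, +0.5168)
n_4 = (-0.6166, -0.7873)
  (0,1): δ = 122.27°  ·
  (0,2): δ = 57.84°  ✓
  (0,3): δ = 24.06°  ✓
  (0,4): δ = 107.11°  ·
  (1,2): δ = 115.57°  ·
  (1,3): δ = 33.67°  ✓
  (1,4): δ = 49.38°  ✓
  (2,3): δ = 98.10°  ·
  (2,4): δ = 15.05°  ✓
  (3,4): δ = 96.95°  ·
antipodal pairs: 5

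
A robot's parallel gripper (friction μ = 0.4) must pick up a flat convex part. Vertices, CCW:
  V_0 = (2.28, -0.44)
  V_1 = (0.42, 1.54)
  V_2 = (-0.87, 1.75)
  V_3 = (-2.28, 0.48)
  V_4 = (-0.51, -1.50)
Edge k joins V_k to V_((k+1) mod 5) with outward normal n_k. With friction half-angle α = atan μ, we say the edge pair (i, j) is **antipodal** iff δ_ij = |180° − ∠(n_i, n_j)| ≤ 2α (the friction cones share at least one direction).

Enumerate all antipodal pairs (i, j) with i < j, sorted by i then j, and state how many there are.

α = atan 0.4 = 21.80°;  2α = 43.60°
n_0 = (+0.7288, +0.6847)
n_1 = (+0.1607, +0.9870)
n_2 = (-0.6693, +0.7430)
n_3 = (-0.7455, -0.6665)
n_4 = (+0.3552, -0.9348)
  (0,1): δ = 142.46°  ·
  (0,2): δ = 91.20°  ·
  (0,3): δ = 1.42°  ✓
  (0,4): δ = 67.59°  ·
  (1,2): δ = 128.74°  ·
  (1,3): δ = 38.96°  ✓
  (1,4): δ = 30.05°  ✓
  (2,3): δ = 90.21°  ·
  (2,4): δ = 21.21°  ✓
  (3,4): δ = 110.99°  ·
antipodal pairs: 4

count = 4; pairs: (0,3), (1,3), (1,4), (2,4)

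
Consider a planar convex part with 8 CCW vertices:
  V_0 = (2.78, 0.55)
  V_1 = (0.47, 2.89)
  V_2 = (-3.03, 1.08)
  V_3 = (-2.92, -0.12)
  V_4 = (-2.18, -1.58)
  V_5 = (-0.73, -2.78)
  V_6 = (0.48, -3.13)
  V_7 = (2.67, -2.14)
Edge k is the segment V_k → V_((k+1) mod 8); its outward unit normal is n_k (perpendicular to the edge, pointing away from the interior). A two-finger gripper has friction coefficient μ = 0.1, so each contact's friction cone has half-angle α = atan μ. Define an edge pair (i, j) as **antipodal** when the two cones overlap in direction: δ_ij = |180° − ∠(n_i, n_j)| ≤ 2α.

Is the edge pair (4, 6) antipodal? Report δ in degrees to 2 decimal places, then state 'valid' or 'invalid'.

δ = 116.06°, invalid

α = atan 0.1 = 5.71°;  2α = 11.42°
edge 4: e_4 = (+1.45, -1.20);  n_4 = (-0.6376, -0.7704)
edge 6: e_6 = (+2.19, +0.99);  n_6 = (+0.4119, -0.9112)
∠(n_4, n_6) = 63.94°
δ = |180° − 63.94°| = 116.06°
116.06° > 2α = 11.42°  →  invalid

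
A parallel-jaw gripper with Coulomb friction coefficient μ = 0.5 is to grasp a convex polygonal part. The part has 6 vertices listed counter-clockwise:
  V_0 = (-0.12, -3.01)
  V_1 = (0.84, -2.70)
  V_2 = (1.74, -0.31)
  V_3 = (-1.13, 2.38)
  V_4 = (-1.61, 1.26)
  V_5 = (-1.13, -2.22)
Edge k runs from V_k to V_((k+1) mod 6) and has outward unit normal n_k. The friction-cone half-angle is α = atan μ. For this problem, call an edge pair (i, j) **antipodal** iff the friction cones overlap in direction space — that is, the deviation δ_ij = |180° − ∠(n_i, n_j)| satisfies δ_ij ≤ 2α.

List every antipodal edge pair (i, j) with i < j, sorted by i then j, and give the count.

count = 5; pairs: (0,3), (1,3), (1,4), (2,4), (2,5)

α = atan 0.5 = 26.57°;  2α = 53.13°
n_0 = (+0.3073, -0.9516)
n_1 = (+0.9358, -0.3524)
n_2 = (+0.6839, +0.7296)
n_3 = (-0.9191, +0.3939)
n_4 = (-0.9906, -0.1366)
n_5 = (-0.6161, -0.7877)
  (0,1): δ = 128.53°  ·
  (0,2): δ = 61.04°  ·
  (0,3): δ = 48.91°  ✓
  (0,4): δ = 79.96°  ·
  (0,5): δ = 124.07°  ·
  (1,2): δ = 112.51°  ·
  (1,3): δ = 2.56°  ✓
  (1,4): δ = 28.49°  ✓
  (1,5): δ = 72.60°  ·
  (2,3): δ = 70.05°  ·
  (2,4): δ = 39.00°  ✓
  (2,5): δ = 5.11°  ✓
  (3,4): δ = 148.95°  ·
  (3,5): δ = 104.83°  ·
  (4,5): δ = 135.89°  ·
antipodal pairs: 5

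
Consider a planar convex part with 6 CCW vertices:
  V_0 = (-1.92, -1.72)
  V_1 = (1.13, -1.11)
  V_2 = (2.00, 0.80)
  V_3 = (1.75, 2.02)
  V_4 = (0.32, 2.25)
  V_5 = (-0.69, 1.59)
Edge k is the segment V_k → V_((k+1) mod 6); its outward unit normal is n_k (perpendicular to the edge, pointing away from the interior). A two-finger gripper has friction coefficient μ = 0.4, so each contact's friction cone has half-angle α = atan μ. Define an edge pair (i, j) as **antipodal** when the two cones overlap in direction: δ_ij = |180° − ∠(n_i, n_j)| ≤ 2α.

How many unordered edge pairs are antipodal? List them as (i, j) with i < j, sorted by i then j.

count = 5; pairs: (0,3), (0,4), (1,4), (1,5), (2,5)

α = atan 0.4 = 21.80°;  2α = 43.60°
n_0 = (+0.1961, -0.9806)
n_1 = (+0.9100, -0.4145)
n_2 = (+0.9796, +0.2007)
n_3 = (+0.1588, +0.9873)
n_4 = (-0.5470, +0.8371)
n_5 = (-0.9374, +0.3483)
  (0,1): δ = 125.80°  ·
  (0,2): δ = 89.73°  ·
  (0,3): δ = 20.45°  ✓
  (0,4): δ = 21.85°  ✓
  (0,5): δ = 58.30°  ·
  (1,2): δ = 143.93°  ·
  (1,3): δ = 74.65°  ·
  (1,4): δ = 32.35°  ✓
  (1,5): δ = 4.10°  ✓
  (2,3): δ = 110.72°  ·
  (2,4): δ = 68.42°  ·
  (2,5): δ = 31.97°  ✓
  (3,4): δ = 137.70°  ·
  (3,5): δ = 101.25°  ·
  (4,5): δ = 143.55°  ·
antipodal pairs: 5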